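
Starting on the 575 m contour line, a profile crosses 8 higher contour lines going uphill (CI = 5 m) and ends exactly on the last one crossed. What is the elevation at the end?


elevation = 575 + 8 * 5 = 615 m

615 m


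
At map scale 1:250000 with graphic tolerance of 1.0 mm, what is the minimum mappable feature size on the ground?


ground = 1.0 mm * 250000 / 1000 = 250.0 m

250.0 m


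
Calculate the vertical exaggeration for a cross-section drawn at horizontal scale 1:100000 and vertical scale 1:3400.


VE = horizontal_scale / vertical_scale = 100000 / 3400 ≈ 29.4

29.4x


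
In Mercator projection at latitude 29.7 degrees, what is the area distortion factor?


area_distortion = 1/cos^2(29.7) = 1.325

1.325


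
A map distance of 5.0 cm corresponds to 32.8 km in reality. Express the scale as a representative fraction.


ground = 32.8 km = 3280000 cm; RF denominator = ground / map = 3280000 / 5.0 = 656000; RF = 1:656000

1:656000


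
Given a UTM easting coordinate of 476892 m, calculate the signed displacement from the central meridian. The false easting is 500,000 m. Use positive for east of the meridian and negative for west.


displacement = 476892 - 500000 = -23108 m

-23108 m


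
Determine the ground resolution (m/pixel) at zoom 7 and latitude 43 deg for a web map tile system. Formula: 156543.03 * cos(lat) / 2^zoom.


res = 156543.03 * cos(43) / 2^7 = 156543.03 * 0.7313537 / 128 = 894.44 m/pixel

894.44 m/pixel


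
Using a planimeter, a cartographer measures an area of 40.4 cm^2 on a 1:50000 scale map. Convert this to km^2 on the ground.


ground_area = 40.4 * (50000/100)^2 = 10100000.0 m^2 = 10.1 km^2

10.1 km^2


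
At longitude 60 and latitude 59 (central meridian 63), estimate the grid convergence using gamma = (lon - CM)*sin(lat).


gamma = (60 - 63) * sin(59) = -3 * 0.857167 = -2.572 degrees

-2.572 degrees


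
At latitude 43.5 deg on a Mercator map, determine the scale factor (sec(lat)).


SF = 1 / cos(43.5) = 1 / 0.725374 = 1.379

1.379


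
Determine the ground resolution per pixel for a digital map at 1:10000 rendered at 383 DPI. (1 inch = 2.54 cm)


pixel_cm = 2.54 / 383 ≈ 0.006632 cm
ground = pixel_cm * 10000 / 100 = 2.54 * 10000 / (383 * 100) = 25400 / 38300 ≈ 0.66 m

0.66 m


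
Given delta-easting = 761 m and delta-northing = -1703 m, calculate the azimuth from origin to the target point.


az = atan2(761, -1703) = 155.9 deg
adjusted to 0-360: 155.9 degrees

155.9 degrees


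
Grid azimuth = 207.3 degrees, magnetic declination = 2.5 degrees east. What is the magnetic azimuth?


magnetic azimuth = grid azimuth - declination (east +ve)
mag_az = 207.3 - 2.5 = 204.8 degrees

204.8 degrees


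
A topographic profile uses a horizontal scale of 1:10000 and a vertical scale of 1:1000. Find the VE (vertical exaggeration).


VE = horizontal_scale / vertical_scale = 10000 / 1000 = 10.0

10.0x


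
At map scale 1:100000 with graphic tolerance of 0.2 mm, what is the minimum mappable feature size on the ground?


ground = 0.2 mm * 100000 / 1000 = 20.0 m

20.0 m


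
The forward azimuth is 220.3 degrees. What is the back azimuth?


back azimuth = (220.3 + 180) mod 360 = 40.3 degrees

40.3 degrees


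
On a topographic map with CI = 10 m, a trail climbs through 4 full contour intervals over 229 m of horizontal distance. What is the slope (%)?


elevation change = 4 * 10 = 40 m
slope = 40 / 229 * 100 = 17.5%

17.5%


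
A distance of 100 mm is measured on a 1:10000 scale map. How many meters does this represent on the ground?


ground = 100 mm * 10000 / 1000 = 1000.0 m

1000.0 m


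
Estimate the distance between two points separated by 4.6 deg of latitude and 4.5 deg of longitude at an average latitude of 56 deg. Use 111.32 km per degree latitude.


dlat_km = 4.6 * 111.32 = 512.072
dlon_km = 4.5 * 111.32 * cos(56) ≈ 280.122
dist = sqrt(512.072^2 + 280.122^2) ≈ 583.7 km

583.7 km


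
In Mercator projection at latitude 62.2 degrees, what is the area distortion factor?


area_distortion = 1/cos^2(62.2) = 4.597

4.597


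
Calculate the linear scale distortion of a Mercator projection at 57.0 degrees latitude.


SF = 1 / cos(57.0) = 1 / 0.544639 = 1.836

1.836


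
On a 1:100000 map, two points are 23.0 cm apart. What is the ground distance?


ground = 23.0 cm * 100000 / 100 = 23000.0 m = 23.0 km

23.0 km


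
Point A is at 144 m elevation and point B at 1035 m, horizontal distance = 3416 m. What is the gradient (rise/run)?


gradient = (1035 - 144) / 3416 = 891 / 3416 = 0.2608

0.2608


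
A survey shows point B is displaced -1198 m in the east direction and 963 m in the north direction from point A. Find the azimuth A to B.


az = atan2(-1198, 963) = -51.2 deg
adjusted to 0-360: 308.8 degrees

308.8 degrees


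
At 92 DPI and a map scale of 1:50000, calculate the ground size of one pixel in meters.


pixel_cm = 2.54 / 92 ≈ 0.027609 cm
ground = pixel_cm * 50000 / 100 = 2.54 * 50000 / (92 * 100) = 127000 / 9200 ≈ 13.8 m

13.8 m


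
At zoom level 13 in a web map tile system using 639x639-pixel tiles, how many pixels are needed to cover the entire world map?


tiles per axis = 2^13 = 8192
total tiles = 8192^2 = 67108864
pixels per axis = 8192 * 639 = 5234688
total pixels = 5234688^2 = 27401958457344

27401958457344 pixels


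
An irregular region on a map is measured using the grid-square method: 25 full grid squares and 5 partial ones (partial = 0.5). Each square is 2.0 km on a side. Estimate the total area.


effective squares = 25 + 5 * 0.5 = 27.5
area = 27.5 * 4.0 = 110.0 km^2

110.0 km^2


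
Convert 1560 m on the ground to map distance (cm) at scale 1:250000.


map_cm = 1560 * 100 / 250000 = 0.624 cm ≈ 0.62 cm

0.62 cm


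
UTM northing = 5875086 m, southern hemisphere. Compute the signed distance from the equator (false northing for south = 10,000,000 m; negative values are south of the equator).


For southern: actual = 5875086 - 10000000 = -4124914 m

-4124914 m


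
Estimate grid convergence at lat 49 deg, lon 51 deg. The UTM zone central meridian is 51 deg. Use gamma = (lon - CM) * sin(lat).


gamma = (51 - 51) * sin(49) = 0 * 0.75471 = 0.0 degrees

0.0 degrees


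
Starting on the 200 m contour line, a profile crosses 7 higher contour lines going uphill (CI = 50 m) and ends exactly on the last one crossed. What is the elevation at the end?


elevation = 200 + 7 * 50 = 550 m

550 m


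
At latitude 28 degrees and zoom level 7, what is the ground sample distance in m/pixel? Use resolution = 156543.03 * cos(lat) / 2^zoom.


res = 156543.03 * cos(28) / 2^7 = 156543.03 * 0.88294759 / 128 = 1079.84 m/pixel

1079.84 m/pixel


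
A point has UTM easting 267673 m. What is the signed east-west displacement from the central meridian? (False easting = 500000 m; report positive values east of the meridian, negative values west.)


displacement = 267673 - 500000 = -232327 m

-232327 m


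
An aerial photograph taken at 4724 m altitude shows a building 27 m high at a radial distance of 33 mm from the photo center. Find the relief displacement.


d = h * r / H = 27 * 33 / 4724 = 0.19 mm

0.19 mm


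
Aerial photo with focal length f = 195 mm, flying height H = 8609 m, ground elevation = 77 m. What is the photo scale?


scale = f / (H - h) = 195 mm / 8532 m = 195 / 8532000 = 1:43754

1:43754


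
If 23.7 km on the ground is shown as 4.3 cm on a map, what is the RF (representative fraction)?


ground = 23.7 km = 2370000 cm; RF denominator = ground / map = 2370000 / 4.3 ≈ 551163; RF = 1:551163

1:551163


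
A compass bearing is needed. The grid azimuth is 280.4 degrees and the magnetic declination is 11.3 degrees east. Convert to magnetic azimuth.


magnetic azimuth = grid azimuth - declination (east +ve)
mag_az = 280.4 - 11.3 = 269.1 degrees

269.1 degrees


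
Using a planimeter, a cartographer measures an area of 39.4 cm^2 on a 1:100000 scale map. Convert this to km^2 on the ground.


ground_area = 39.4 * (100000/100)^2 = 39400000.0 m^2 = 39.4 km^2

39.4 km^2


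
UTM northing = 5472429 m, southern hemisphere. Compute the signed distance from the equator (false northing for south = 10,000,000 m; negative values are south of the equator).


For southern: actual = 5472429 - 10000000 = -4527571 m

-4527571 m


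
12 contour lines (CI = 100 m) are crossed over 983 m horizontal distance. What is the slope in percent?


elevation change = 12 * 100 = 1200 m
slope = 1200 / 983 * 100 = 122.1%

122.1%


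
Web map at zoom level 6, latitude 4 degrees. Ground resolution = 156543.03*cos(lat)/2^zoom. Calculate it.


res = 156543.03 * cos(4) / 2^6 = 156543.03 * 0.99756405 / 64 = 2440.03 m/pixel

2440.03 m/pixel


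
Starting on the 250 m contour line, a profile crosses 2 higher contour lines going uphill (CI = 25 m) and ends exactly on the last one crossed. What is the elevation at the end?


elevation = 250 + 2 * 25 = 300 m

300 m


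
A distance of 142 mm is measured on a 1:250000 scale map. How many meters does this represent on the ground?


ground = 142 mm * 250000 / 1000 = 35500.0 m

35500.0 m


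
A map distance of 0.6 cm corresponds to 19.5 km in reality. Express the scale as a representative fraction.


ground = 19.5 km = 1950000 cm; RF denominator = ground / map = 1950000 / 0.6 = 3250000; RF = 1:3250000

1:3250000


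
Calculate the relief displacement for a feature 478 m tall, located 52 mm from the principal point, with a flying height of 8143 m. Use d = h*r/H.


d = h * r / H = 478 * 52 / 8143 = 3.05 mm

3.05 mm


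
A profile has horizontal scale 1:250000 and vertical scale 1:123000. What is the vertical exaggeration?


VE = horizontal_scale / vertical_scale = 250000 / 123000 ≈ 2.0

2.0x


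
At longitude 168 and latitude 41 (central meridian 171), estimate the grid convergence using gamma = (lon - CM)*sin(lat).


gamma = (168 - 171) * sin(41) = -3 * 0.656059 = -1.968 degrees

-1.968 degrees


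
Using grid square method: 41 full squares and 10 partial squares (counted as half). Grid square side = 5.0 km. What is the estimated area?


effective squares = 41 + 10 * 0.5 = 46.0
area = 46.0 * 25.0 = 1150.0 km^2

1150.0 km^2


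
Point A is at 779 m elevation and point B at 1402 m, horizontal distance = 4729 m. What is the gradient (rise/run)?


gradient = (1402 - 779) / 4729 = 623 / 4729 = 0.1317

0.1317


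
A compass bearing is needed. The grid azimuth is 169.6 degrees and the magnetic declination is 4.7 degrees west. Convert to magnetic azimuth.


magnetic azimuth = grid azimuth - declination (east +ve)
mag_az = 169.6 - -4.7 = 174.3 degrees

174.3 degrees


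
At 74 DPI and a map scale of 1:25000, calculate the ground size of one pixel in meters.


pixel_cm = 2.54 / 74 ≈ 0.034324 cm
ground = pixel_cm * 25000 / 100 = 2.54 * 25000 / (74 * 100) = 63500 / 7400 ≈ 8.58 m

8.58 m


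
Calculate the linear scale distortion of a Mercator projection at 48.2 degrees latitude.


SF = 1 / cos(48.2) = 1 / 0.666532 = 1.5

1.5


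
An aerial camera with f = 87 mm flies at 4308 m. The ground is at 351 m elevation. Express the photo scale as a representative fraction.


scale = f / (H - h) = 87 mm / 3957 m = 87 / 3957000 = 1:45483

1:45483


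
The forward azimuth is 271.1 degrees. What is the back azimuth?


back azimuth = (271.1 + 180) mod 360 = 91.1 degrees

91.1 degrees


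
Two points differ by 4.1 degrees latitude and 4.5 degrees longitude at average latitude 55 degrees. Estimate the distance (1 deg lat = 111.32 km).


dlat_km = 4.1 * 111.32 = 456.412
dlon_km = 4.5 * 111.32 * cos(55) ≈ 287.327
dist = sqrt(456.412^2 + 287.327^2) ≈ 539.3 km

539.3 km


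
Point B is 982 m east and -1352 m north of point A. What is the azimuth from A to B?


az = atan2(982, -1352) = 144.0 deg
adjusted to 0-360: 144.0 degrees

144.0 degrees


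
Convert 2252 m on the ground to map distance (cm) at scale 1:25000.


map_cm = 2252 * 100 / 25000 = 9.008 cm ≈ 9.01 cm

9.01 cm


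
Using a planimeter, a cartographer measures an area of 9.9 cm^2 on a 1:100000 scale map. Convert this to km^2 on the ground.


ground_area = 9.9 * (100000/100)^2 = 9900000.0 m^2 = 9.9 km^2

9.9 km^2


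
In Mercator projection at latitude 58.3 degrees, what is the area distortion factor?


area_distortion = 1/cos^2(58.3) = 3.622

3.622


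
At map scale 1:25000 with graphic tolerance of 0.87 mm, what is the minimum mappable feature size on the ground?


ground = 0.87 mm * 25000 / 1000 = 21.75 m

21.75 m


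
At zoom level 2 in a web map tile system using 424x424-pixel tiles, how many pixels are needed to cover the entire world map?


tiles per axis = 2^2 = 4
total tiles = 4^2 = 16
pixels per axis = 4 * 424 = 1696
total pixels = 1696^2 = 2876416

2876416 pixels


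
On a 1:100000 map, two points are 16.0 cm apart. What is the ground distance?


ground = 16.0 cm * 100000 / 100 = 16000.0 m = 16.0 km

16.0 km


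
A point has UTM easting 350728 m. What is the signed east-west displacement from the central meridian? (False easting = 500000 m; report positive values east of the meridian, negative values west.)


displacement = 350728 - 500000 = -149272 m

-149272 m


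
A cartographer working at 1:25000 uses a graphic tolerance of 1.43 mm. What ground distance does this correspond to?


ground = 1.43 mm * 25000 / 1000 = 35.75 m

35.75 m


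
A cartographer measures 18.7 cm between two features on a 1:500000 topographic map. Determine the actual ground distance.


ground = 18.7 cm * 500000 / 100 = 93500.0 m = 93.5 km

93.5 km


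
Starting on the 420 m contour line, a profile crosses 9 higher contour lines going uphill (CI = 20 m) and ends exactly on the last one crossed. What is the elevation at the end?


elevation = 420 + 9 * 20 = 600 m

600 m


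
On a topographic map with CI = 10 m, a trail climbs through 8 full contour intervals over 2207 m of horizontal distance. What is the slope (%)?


elevation change = 8 * 10 = 80 m
slope = 80 / 2207 * 100 = 3.6%

3.6%


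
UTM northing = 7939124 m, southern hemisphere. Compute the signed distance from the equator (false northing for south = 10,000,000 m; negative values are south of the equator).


For southern: actual = 7939124 - 10000000 = -2060876 m

-2060876 m


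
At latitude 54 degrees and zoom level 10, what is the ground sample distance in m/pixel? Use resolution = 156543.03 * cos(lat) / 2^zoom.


res = 156543.03 * cos(54) / 2^10 = 156543.03 * 0.58778525 / 1024 = 89.86 m/pixel

89.86 m/pixel


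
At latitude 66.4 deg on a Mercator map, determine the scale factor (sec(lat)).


SF = 1 / cos(66.4) = 1 / 0.400349 = 2.498

2.498


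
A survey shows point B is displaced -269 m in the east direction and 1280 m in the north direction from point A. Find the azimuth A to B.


az = atan2(-269, 1280) = -11.9 deg
adjusted to 0-360: 348.1 degrees

348.1 degrees


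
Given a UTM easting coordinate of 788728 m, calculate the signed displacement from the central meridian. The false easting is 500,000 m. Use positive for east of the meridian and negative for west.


displacement = 788728 - 500000 = 288728 m

288728 m


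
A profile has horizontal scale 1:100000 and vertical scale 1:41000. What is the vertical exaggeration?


VE = horizontal_scale / vertical_scale = 100000 / 41000 ≈ 2.4

2.4x


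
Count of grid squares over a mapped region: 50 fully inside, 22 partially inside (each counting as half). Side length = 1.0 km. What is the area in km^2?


effective squares = 50 + 22 * 0.5 = 61.0
area = 61.0 * 1.0 = 61.0 km^2

61.0 km^2


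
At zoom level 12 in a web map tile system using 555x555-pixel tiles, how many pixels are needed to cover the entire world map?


tiles per axis = 2^12 = 4096
total tiles = 4096^2 = 16777216
pixels per axis = 4096 * 555 = 2273280
total pixels = 2273280^2 = 5167801958400

5167801958400 pixels


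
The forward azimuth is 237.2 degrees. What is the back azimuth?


back azimuth = (237.2 + 180) mod 360 = 57.2 degrees

57.2 degrees


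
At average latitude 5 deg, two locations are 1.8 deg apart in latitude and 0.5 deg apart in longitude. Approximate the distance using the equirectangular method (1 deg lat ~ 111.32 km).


dlat_km = 1.8 * 111.32 = 200.376
dlon_km = 0.5 * 111.32 * cos(5) ≈ 55.448
dist = sqrt(200.376^2 + 55.448^2) ≈ 207.9 km

207.9 km


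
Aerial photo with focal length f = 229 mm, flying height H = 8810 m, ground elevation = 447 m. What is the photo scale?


scale = f / (H - h) = 229 mm / 8363 m = 229 / 8363000 = 1:36520

1:36520


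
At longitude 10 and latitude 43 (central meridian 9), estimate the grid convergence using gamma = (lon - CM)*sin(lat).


gamma = (10 - 9) * sin(43) = 1 * 0.681998 = 0.682 degrees

0.682 degrees


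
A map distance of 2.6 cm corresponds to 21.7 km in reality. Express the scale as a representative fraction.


ground = 21.7 km = 2170000 cm; RF denominator = ground / map = 2170000 / 2.6 ≈ 834615; RF = 1:834615

1:834615


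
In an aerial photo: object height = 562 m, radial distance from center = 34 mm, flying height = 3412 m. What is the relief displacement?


d = h * r / H = 562 * 34 / 3412 = 5.6 mm

5.6 mm


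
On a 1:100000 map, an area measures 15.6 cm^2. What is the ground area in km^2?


ground_area = 15.6 * (100000/100)^2 = 15600000.0 m^2 = 15.6 km^2

15.6 km^2


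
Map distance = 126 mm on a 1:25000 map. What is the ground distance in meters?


ground = 126 mm * 25000 / 1000 = 3150.0 m

3150.0 m


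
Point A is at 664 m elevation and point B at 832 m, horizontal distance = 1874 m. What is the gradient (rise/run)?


gradient = (832 - 664) / 1874 = 168 / 1874 = 0.0896

0.0896


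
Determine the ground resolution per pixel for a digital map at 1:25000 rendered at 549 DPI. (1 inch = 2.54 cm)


pixel_cm = 2.54 / 549 ≈ 0.004627 cm
ground = pixel_cm * 25000 / 100 = 2.54 * 25000 / (549 * 100) = 63500 / 54900 ≈ 1.16 m

1.16 m


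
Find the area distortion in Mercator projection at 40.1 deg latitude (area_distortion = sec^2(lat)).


area_distortion = 1/cos^2(40.1) = 1.709

1.709


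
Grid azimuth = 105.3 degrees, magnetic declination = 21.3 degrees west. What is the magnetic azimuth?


magnetic azimuth = grid azimuth - declination (east +ve)
mag_az = 105.3 - -21.3 = 126.6 degrees

126.6 degrees


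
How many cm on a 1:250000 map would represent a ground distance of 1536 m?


map_cm = 1536 * 100 / 250000 = 0.6144 cm ≈ 0.61 cm

0.61 cm


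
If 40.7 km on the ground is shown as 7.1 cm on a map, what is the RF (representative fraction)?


ground = 40.7 km = 4070000 cm; RF denominator = ground / map = 4070000 / 7.1 ≈ 573239; RF = 1:573239

1:573239


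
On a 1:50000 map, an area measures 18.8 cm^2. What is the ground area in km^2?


ground_area = 18.8 * (50000/100)^2 = 4700000.0 m^2 = 4.7 km^2

4.7 km^2


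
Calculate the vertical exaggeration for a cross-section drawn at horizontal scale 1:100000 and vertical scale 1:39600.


VE = horizontal_scale / vertical_scale = 100000 / 39600 ≈ 2.5

2.5x


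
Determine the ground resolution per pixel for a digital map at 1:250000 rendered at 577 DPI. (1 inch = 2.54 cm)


pixel_cm = 2.54 / 577 ≈ 0.004402 cm
ground = pixel_cm * 250000 / 100 = 2.54 * 250000 / (577 * 100) = 635000 / 57700 ≈ 11.01 m

11.01 m


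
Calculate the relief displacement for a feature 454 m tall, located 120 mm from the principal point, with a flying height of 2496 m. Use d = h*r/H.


d = h * r / H = 454 * 120 / 2496 = 21.83 mm

21.83 mm


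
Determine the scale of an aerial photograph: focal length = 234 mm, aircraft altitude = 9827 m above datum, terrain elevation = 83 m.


scale = f / (H - h) = 234 mm / 9744 m = 234 / 9744000 = 1:41641

1:41641


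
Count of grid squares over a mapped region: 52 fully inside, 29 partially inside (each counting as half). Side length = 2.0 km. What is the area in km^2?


effective squares = 52 + 29 * 0.5 = 66.5
area = 66.5 * 4.0 = 266.0 km^2

266.0 km^2


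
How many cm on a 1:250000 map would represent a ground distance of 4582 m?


map_cm = 4582 * 100 / 250000 = 1.8328 cm ≈ 1.83 cm

1.83 cm


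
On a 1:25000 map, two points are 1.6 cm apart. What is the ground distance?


ground = 1.6 cm * 25000 / 100 = 400.0 m

400.0 m


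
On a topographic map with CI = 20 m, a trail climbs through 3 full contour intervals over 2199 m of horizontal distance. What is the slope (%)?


elevation change = 3 * 20 = 60 m
slope = 60 / 2199 * 100 = 2.7%

2.7%


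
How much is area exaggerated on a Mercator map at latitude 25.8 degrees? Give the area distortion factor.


area_distortion = 1/cos^2(25.8) = 1.234

1.234


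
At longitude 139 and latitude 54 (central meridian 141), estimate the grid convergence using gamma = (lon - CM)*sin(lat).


gamma = (139 - 141) * sin(54) = -2 * 0.809017 = -1.618 degrees

-1.618 degrees


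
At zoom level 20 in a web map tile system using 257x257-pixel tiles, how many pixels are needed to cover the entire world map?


tiles per axis = 2^20 = 1048576
total tiles = 1048576^2 = 1099511627776
pixels per axis = 1048576 * 257 = 269484032
total pixels = 269484032^2 = 72621643502977024

72621643502977024 pixels


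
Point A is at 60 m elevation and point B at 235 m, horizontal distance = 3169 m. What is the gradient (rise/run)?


gradient = (235 - 60) / 3169 = 175 / 3169 = 0.0552

0.0552


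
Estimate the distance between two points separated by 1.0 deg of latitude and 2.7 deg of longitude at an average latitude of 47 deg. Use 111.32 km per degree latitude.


dlat_km = 1.0 * 111.32 = 111.32
dlon_km = 2.7 * 111.32 * cos(47) ≈ 204.984
dist = sqrt(111.32^2 + 204.984^2) ≈ 233.3 km

233.3 km


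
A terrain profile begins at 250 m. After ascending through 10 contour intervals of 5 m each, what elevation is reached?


elevation = 250 + 10 * 5 = 300 m

300 m


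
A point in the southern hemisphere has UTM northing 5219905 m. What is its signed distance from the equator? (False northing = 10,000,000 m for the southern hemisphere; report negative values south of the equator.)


For southern: actual = 5219905 - 10000000 = -4780095 m

-4780095 m


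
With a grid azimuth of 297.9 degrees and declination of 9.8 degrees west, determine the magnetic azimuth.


magnetic azimuth = grid azimuth - declination (east +ve)
mag_az = 297.9 - -9.8 = 307.7 degrees

307.7 degrees


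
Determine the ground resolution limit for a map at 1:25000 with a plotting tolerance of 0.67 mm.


ground = 0.67 mm * 25000 / 1000 = 16.75 m

16.75 m


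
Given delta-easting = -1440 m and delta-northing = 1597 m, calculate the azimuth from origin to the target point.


az = atan2(-1440, 1597) = -42.0 deg
adjusted to 0-360: 318.0 degrees

318.0 degrees


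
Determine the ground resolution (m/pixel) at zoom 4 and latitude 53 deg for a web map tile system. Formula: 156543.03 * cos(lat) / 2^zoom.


res = 156543.03 * cos(53) / 2^4 = 156543.03 * 0.60181502 / 16 = 5888.12 m/pixel

5888.12 m/pixel


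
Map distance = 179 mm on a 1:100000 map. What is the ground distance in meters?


ground = 179 mm * 100000 / 1000 = 17900.0 m

17900.0 m


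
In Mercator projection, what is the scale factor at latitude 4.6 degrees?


SF = 1 / cos(4.6) = 1 / 0.996779 = 1.003

1.003


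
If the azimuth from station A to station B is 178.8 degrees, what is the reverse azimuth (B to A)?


back azimuth = (178.8 + 180) mod 360 = 358.8 degrees

358.8 degrees


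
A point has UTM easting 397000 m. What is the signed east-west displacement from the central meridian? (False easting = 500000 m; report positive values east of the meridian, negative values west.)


displacement = 397000 - 500000 = -103000 m

-103000 m


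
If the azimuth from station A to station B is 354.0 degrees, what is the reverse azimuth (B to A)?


back azimuth = (354.0 + 180) mod 360 = 174.0 degrees

174.0 degrees


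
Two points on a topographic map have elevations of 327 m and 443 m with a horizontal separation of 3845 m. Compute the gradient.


gradient = (443 - 327) / 3845 = 116 / 3845 = 0.0302

0.0302


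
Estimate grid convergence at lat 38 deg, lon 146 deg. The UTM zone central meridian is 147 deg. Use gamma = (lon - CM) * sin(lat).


gamma = (146 - 147) * sin(38) = -1 * 0.615661 = -0.616 degrees

-0.616 degrees


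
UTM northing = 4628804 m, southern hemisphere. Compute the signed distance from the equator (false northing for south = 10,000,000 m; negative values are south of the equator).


For southern: actual = 4628804 - 10000000 = -5371196 m

-5371196 m


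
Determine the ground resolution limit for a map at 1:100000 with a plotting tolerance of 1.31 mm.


ground = 1.31 mm * 100000 / 1000 = 131.0 m

131.0 m


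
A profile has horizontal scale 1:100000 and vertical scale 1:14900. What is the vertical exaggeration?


VE = horizontal_scale / vertical_scale = 100000 / 14900 ≈ 6.7

6.7x


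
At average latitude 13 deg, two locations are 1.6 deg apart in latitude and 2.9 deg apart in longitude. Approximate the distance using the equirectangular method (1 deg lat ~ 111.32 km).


dlat_km = 1.6 * 111.32 = 178.112
dlon_km = 2.9 * 111.32 * cos(13) ≈ 314.554
dist = sqrt(178.112^2 + 314.554^2) ≈ 361.5 km

361.5 km


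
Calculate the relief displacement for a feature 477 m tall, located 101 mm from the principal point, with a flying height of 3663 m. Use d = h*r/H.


d = h * r / H = 477 * 101 / 3663 = 13.15 mm

13.15 mm


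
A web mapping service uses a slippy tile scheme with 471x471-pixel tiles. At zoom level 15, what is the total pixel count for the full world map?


tiles per axis = 2^15 = 32768
total tiles = 32768^2 = 1073741824
pixels per axis = 32768 * 471 = 15433728
total pixels = 15433728^2 = 238199959977984

238199959977984 pixels


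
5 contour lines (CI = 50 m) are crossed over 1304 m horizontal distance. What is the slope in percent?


elevation change = 5 * 50 = 250 m
slope = 250 / 1304 * 100 = 19.2%

19.2%


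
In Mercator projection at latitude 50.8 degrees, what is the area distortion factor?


area_distortion = 1/cos^2(50.8) = 2.503

2.503


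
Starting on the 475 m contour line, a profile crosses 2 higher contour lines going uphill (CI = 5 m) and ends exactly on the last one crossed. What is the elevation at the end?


elevation = 475 + 2 * 5 = 485 m

485 m


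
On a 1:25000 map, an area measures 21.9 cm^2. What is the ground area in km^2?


ground_area = 21.9 * (25000/100)^2 = 1368750.0 m^2 = 1.36875 km^2 ≈ 1.369 km^2

1.369 km^2


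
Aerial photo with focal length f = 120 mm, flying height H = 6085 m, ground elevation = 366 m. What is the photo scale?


scale = f / (H - h) = 120 mm / 5719 m = 120 / 5719000 = 1:47658

1:47658


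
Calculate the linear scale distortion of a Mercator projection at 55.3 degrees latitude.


SF = 1 / cos(55.3) = 1 / 0.56928 = 1.757

1.757


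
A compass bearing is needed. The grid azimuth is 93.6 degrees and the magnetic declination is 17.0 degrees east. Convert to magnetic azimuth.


magnetic azimuth = grid azimuth - declination (east +ve)
mag_az = 93.6 - 17.0 = 76.6 degrees

76.6 degrees


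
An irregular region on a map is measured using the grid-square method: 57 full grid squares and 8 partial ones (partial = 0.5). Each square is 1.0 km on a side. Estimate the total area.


effective squares = 57 + 8 * 0.5 = 61.0
area = 61.0 * 1.0 = 61.0 km^2

61.0 km^2


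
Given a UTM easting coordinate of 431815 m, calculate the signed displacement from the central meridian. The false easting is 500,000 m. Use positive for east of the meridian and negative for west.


displacement = 431815 - 500000 = -68185 m

-68185 m


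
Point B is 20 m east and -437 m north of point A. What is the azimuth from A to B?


az = atan2(20, -437) = 177.4 deg
adjusted to 0-360: 177.4 degrees

177.4 degrees


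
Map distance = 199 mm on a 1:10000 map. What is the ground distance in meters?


ground = 199 mm * 10000 / 1000 = 1990.0 m

1990.0 m


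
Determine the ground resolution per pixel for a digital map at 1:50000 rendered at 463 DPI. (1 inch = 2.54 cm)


pixel_cm = 2.54 / 463 ≈ 0.005486 cm
ground = pixel_cm * 50000 / 100 = 2.54 * 50000 / (463 * 100) = 127000 / 46300 ≈ 2.74 m

2.74 m


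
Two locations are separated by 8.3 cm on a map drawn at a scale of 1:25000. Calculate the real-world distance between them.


ground = 8.3 cm * 25000 / 100 = 2075.0 m = 2.075 km

2.075 km


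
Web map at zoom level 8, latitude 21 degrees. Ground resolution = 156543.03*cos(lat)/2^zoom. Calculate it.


res = 156543.03 * cos(21) / 2^8 = 156543.03 * 0.93358043 / 256 = 570.88 m/pixel

570.88 m/pixel


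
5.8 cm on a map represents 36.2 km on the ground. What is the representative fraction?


ground = 36.2 km = 3620000 cm; RF denominator = ground / map = 3620000 / 5.8 ≈ 624138; RF = 1:624138

1:624138


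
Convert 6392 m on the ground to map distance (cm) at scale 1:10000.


map_cm = 6392 * 100 / 10000 = 63.92 cm

63.92 cm


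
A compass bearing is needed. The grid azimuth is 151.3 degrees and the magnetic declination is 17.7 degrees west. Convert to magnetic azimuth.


magnetic azimuth = grid azimuth - declination (east +ve)
mag_az = 151.3 - -17.7 = 169.0 degrees

169.0 degrees


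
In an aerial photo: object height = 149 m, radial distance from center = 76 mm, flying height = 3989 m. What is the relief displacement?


d = h * r / H = 149 * 76 / 3989 = 2.84 mm

2.84 mm


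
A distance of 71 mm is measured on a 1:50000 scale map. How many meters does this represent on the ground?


ground = 71 mm * 50000 / 1000 = 3550.0 m

3550.0 m


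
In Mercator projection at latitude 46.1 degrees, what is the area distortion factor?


area_distortion = 1/cos^2(46.1) = 2.08

2.08


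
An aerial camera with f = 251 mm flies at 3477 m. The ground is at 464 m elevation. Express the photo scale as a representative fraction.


scale = f / (H - h) = 251 mm / 3013 m = 251 / 3013000 = 1:12004

1:12004


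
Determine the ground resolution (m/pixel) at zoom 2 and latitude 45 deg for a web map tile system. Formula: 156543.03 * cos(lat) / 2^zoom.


res = 156543.03 * cos(45) / 2^2 = 156543.03 * 0.70710678 / 4 = 27673.16 m/pixel

27673.16 m/pixel


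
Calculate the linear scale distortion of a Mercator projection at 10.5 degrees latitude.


SF = 1 / cos(10.5) = 1 / 0.983255 = 1.017

1.017


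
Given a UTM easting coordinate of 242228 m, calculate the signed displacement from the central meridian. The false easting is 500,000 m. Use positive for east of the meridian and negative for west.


displacement = 242228 - 500000 = -257772 m

-257772 m


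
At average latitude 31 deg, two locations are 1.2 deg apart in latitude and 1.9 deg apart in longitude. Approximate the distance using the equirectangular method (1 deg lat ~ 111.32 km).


dlat_km = 1.2 * 111.32 = 133.584
dlon_km = 1.9 * 111.32 * cos(31) ≈ 181.298
dist = sqrt(133.584^2 + 181.298^2) ≈ 225.2 km

225.2 km


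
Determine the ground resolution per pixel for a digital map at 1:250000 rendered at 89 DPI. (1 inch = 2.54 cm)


pixel_cm = 2.54 / 89 ≈ 0.028539 cm
ground = pixel_cm * 250000 / 100 = 2.54 * 250000 / (89 * 100) = 635000 / 8900 ≈ 71.35 m

71.35 m


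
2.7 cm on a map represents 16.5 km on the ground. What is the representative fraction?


ground = 16.5 km = 1650000 cm; RF denominator = ground / map = 1650000 / 2.7 ≈ 611111; RF = 1:611111

1:611111


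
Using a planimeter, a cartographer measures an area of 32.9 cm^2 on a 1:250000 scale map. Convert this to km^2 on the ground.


ground_area = 32.9 * (250000/100)^2 = 205625000.0 m^2 = 205.625 km^2

205.625 km^2


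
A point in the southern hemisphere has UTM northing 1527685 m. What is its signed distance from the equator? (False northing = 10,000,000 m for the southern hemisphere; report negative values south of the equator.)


For southern: actual = 1527685 - 10000000 = -8472315 m

-8472315 m


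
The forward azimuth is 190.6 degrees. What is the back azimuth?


back azimuth = (190.6 + 180) mod 360 = 10.6 degrees

10.6 degrees


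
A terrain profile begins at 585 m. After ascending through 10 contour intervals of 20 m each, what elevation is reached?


elevation = 585 + 10 * 20 = 785 m

785 m


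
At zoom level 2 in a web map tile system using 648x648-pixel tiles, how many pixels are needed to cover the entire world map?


tiles per axis = 2^2 = 4
total tiles = 4^2 = 16
pixels per axis = 4 * 648 = 2592
total pixels = 2592^2 = 6718464

6718464 pixels


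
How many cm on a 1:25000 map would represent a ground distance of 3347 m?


map_cm = 3347 * 100 / 25000 = 13.388 cm ≈ 13.39 cm

13.39 cm


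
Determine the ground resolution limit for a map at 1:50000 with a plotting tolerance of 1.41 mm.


ground = 1.41 mm * 50000 / 1000 = 70.5 m

70.5 m


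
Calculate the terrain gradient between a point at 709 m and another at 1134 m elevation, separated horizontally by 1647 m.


gradient = (1134 - 709) / 1647 = 425 / 1647 = 0.258

0.258


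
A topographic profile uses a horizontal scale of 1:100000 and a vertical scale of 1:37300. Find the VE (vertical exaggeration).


VE = horizontal_scale / vertical_scale = 100000 / 37300 ≈ 2.7

2.7x


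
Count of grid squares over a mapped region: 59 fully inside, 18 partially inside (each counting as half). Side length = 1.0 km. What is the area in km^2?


effective squares = 59 + 18 * 0.5 = 68.0
area = 68.0 * 1.0 = 68.0 km^2

68.0 km^2


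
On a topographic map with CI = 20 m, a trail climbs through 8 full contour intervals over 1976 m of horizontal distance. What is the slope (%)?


elevation change = 8 * 20 = 160 m
slope = 160 / 1976 * 100 = 8.1%

8.1%


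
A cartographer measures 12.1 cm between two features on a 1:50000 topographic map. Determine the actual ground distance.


ground = 12.1 cm * 50000 / 100 = 6050.0 m = 6.05 km

6.05 km


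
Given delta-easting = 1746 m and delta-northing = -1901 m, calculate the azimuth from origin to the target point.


az = atan2(1746, -1901) = 137.4 deg
adjusted to 0-360: 137.4 degrees

137.4 degrees


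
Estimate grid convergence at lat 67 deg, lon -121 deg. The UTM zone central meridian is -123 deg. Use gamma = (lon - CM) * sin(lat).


gamma = (-121 - -123) * sin(67) = 2 * 0.920505 = 1.841 degrees

1.841 degrees


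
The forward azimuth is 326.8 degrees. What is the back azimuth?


back azimuth = (326.8 + 180) mod 360 = 146.8 degrees

146.8 degrees


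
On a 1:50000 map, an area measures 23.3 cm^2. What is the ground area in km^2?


ground_area = 23.3 * (50000/100)^2 = 5825000.0 m^2 = 5.825 km^2

5.825 km^2


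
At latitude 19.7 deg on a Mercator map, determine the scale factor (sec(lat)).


SF = 1 / cos(19.7) = 1 / 0.941471 = 1.062

1.062


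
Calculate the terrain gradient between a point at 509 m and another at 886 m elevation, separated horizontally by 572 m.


gradient = (886 - 509) / 572 = 377 / 572 = 0.6591

0.6591


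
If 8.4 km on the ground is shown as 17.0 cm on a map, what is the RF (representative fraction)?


ground = 8.4 km = 840000 cm; RF denominator = ground / map = 840000 / 17.0 ≈ 49412; RF = 1:49412

1:49412


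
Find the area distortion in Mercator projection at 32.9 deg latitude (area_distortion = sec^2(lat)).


area_distortion = 1/cos^2(32.9) = 1.419

1.419


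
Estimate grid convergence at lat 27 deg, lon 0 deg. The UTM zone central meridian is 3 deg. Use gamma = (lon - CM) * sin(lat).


gamma = (0 - 3) * sin(27) = -3 * 0.45399 = -1.362 degrees

-1.362 degrees


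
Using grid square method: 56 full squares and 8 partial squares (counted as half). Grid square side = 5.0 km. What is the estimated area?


effective squares = 56 + 8 * 0.5 = 60.0
area = 60.0 * 25.0 = 1500.0 km^2

1500.0 km^2


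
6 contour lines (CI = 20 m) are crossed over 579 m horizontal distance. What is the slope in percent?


elevation change = 6 * 20 = 120 m
slope = 120 / 579 * 100 = 20.7%

20.7%


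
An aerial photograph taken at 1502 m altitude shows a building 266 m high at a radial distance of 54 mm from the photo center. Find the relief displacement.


d = h * r / H = 266 * 54 / 1502 = 9.56 mm

9.56 mm


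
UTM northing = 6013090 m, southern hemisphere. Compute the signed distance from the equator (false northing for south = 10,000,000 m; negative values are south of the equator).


For southern: actual = 6013090 - 10000000 = -3986910 m

-3986910 m


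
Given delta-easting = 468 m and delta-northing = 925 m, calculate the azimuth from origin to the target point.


az = atan2(468, 925) = 26.8 deg
adjusted to 0-360: 26.8 degrees

26.8 degrees


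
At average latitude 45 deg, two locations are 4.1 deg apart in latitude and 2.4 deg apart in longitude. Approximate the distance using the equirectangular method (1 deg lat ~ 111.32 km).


dlat_km = 4.1 * 111.32 = 456.412
dlon_km = 2.4 * 111.32 * cos(45) ≈ 188.916
dist = sqrt(456.412^2 + 188.916^2) ≈ 494.0 km

494.0 km


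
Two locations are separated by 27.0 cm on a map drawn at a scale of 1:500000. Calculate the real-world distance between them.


ground = 27.0 cm * 500000 / 100 = 135000.0 m = 135.0 km

135.0 km


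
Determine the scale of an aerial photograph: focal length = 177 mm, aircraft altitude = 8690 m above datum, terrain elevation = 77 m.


scale = f / (H - h) = 177 mm / 8613 m = 177 / 8613000 = 1:48661

1:48661


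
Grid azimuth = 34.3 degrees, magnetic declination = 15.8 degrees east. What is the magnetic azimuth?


magnetic azimuth = grid azimuth - declination (east +ve)
mag_az = 34.3 - 15.8 = 18.5 degrees

18.5 degrees


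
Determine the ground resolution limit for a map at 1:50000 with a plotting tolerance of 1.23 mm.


ground = 1.23 mm * 50000 / 1000 = 61.5 m

61.5 m


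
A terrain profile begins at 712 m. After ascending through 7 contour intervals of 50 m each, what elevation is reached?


elevation = 712 + 7 * 50 = 1062 m

1062 m


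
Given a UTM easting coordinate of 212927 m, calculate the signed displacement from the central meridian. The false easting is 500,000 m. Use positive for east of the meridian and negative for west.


displacement = 212927 - 500000 = -287073 m

-287073 m


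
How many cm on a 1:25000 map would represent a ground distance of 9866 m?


map_cm = 9866 * 100 / 25000 = 39.464 cm ≈ 39.46 cm

39.46 cm


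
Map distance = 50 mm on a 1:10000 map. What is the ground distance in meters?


ground = 50 mm * 10000 / 1000 = 500.0 m

500.0 m


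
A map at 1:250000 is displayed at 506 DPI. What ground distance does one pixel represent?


pixel_cm = 2.54 / 506 ≈ 0.00502 cm
ground = pixel_cm * 250000 / 100 = 2.54 * 250000 / (506 * 100) = 635000 / 50600 ≈ 12.55 m

12.55 m


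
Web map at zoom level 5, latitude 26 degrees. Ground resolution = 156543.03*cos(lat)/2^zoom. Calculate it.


res = 156543.03 * cos(26) / 2^5 = 156543.03 * 0.89879405 / 32 = 4396.87 m/pixel

4396.87 m/pixel


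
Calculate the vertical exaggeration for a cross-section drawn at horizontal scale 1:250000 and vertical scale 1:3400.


VE = horizontal_scale / vertical_scale = 250000 / 3400 ≈ 73.5

73.5x


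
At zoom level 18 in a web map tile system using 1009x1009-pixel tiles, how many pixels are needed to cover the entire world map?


tiles per axis = 2^18 = 262144
total tiles = 262144^2 = 68719476736
pixels per axis = 262144 * 1009 = 264503296
total pixels = 264503296^2 = 69961993594863616

69961993594863616 pixels
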